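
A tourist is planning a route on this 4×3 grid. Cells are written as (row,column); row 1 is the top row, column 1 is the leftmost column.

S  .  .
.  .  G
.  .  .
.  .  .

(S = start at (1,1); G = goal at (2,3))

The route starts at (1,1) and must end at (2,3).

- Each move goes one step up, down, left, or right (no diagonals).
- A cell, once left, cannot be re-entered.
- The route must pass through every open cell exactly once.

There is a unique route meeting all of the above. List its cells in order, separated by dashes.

Need to visit all 12 open cells exactly once, starting at (1,1) and ending at (2,3).
Cell (4,3) has only two open neighbours ((3,3) and (4,2)), so the path must pass straight through it: one of those is the cell it's entered from and the other is where it exits.
Route from (1,1): 3× down (reaching (4,1)), 2× right (reaching (4,3)), up to (3,3), left to (3,2), 2× up (reaching (1,2)), right to (1,3), down to (2,3) — 11 moves in all.
Check: all 12 open cells covered.

(1,1) - (2,1) - (3,1) - (4,1) - (4,2) - (4,3) - (3,3) - (3,2) - (2,2) - (1,2) - (1,3) - (2,3)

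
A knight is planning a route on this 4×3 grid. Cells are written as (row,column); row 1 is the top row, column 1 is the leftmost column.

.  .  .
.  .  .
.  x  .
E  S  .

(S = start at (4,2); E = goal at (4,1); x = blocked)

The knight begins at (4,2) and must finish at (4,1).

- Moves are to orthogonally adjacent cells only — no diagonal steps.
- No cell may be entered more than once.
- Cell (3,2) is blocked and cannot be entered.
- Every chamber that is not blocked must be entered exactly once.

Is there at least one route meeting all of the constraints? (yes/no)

no

Colour the cells like a checkerboard: each orthogonal step flips colour, so a Hamiltonian route alternates colours. Here there are 6 cells of one colour and 5 of the other, with start on the opposite colour to the goal — the counts and endpoints can't be arranged into an alternating sequence of length 11, so no Hamiltonian route exists.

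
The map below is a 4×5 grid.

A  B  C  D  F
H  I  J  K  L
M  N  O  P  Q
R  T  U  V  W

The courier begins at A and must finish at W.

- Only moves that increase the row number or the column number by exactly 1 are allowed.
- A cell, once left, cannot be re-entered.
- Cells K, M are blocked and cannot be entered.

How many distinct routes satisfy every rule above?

18

A right/down-only route from A to W makes exactly 3 down-moves and 4 right-moves in some order.
With no other constraints that would be C(7,3) = 35 routes.
Subtract routes through each blocked cell (inclusion–exclusion for overlaps): − through K: 12 − through M: 5 → 18.
That gives 18 routes.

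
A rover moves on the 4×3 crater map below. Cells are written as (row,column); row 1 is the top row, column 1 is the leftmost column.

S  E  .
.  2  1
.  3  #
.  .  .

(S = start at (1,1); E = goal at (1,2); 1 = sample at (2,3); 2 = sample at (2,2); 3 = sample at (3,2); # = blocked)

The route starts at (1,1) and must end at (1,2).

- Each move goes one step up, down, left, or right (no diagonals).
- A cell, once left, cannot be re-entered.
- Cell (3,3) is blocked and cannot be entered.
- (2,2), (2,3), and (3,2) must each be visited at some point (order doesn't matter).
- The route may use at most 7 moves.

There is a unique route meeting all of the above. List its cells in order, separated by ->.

The budget equals the shortest possible length, so every move has to be on a shortest route through the required cells.
Route from (1,1): 2× down (reaching (3,1)), right to (3,2), up to (2,2), right to (2,3), up to (1,3), left to (1,2) — 7 moves in all.
Check: all required cells visited; 7 ≤ 7 moves.

(1,1) -> (2,1) -> (3,1) -> (3,2) -> (2,2) -> (2,3) -> (1,3) -> (1,2)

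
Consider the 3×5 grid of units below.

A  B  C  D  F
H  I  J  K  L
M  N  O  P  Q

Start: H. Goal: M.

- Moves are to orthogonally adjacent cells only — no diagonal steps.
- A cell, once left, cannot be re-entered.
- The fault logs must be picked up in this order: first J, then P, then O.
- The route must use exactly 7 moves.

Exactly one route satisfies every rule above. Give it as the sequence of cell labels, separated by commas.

The waypoints must appear in the order J, P, O, with no cell reused.
Route from H: right 3 to K, down 1 to P, left 3 to M — 7 moves in all.
Check: order respected (J at step 2, P at step 4, O at step 5); 7 moves as required.

H, I, J, K, P, O, N, M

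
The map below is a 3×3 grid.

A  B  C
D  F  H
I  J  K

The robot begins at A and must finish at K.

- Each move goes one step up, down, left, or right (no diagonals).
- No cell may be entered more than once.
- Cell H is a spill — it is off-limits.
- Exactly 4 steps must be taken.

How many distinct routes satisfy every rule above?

Need simple routes of exactly 4 moves from A to K (Manhattan distance 4, so 0 moves are spent on a detour and 0 undoing it).
Enumerating: A D I J K | A D F J K | A B F J K.
That gives 3 routes.

3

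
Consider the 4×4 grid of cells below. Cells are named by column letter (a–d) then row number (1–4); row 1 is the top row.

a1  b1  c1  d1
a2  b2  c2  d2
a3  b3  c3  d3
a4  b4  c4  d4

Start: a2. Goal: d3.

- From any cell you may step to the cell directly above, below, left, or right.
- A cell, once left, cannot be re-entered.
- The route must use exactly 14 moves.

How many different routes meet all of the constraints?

Need simple routes of exactly 14 moves from a2 to d3 (Manhattan distance 4, so 5 moves are spent on a detour and 5 undoing it).
Enumerating: a2 a1 b1 b2 b3 a3 a4 b4 c4 c3 c2 c1 d1 d2 d3 | a2 a1 b1 c1 d1 d2 c2 c3 b3 a3 a4 b4 c4 d4 d3 | a2 a1 b1 c1 d1 d2 c2 b2 b3 a3 a4 b4 c4 c3 d3 | a2 a1 b1 c1 d1 d2 c2 b2 b3 a3 a4 b4 c4 d4 d3 | a2 a3 a4 b4 b3 b2 b1 c1 d1 d2 c2 c3 c4 d4 d3 | a2 b2 b1 c1 d1 d2 c2 c3 b3 a3 a4 b4 c4 d4 d3.
That gives 6 routes.

6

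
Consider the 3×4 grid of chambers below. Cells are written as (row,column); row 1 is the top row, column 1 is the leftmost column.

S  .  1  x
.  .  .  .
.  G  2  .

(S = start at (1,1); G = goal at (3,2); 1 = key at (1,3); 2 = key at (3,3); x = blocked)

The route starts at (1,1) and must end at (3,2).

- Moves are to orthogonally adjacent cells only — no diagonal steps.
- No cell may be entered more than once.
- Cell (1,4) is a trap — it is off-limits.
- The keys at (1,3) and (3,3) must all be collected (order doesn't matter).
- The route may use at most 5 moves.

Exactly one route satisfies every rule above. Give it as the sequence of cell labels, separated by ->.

Any route must reach (1,3) and (3,3) and still end at (3,2) within 5 moves, so the order of the required stops is forced.
Route from (1,1): right 2 to (1,3), down 2 to (3,3), left 1 to (3,2) — 5 moves in all.
Check: all required cells visited; 5 ≤ 5 moves.

(1,1) -> (1,2) -> (1,3) -> (2,3) -> (3,3) -> (3,2)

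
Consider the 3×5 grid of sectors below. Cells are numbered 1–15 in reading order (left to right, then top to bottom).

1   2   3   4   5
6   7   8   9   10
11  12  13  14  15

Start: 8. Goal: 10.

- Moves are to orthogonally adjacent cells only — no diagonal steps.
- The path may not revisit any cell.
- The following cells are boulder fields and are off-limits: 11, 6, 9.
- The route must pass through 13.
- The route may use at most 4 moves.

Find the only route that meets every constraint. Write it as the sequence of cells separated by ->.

8 -> 13 -> 14 -> 15 -> 10

Any route must reach 13 and still end at 10 within 4 moves, so the order of the required stops is forced.
Route from 8: down to 13, 2× right (reaching 15), up to 10 — 4 moves in all.
Check: all required cells visited; 4 ≤ 4 moves.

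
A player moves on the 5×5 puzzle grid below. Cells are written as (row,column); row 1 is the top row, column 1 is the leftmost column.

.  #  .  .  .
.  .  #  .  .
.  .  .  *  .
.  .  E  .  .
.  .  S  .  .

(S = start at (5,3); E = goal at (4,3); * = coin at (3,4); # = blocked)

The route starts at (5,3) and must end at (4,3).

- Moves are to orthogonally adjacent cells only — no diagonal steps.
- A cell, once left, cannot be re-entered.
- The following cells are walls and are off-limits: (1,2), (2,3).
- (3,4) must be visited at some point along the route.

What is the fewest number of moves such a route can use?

5

Any route passes through (3,4) somewhere between (5,3) and (4,3). Summing Manhattan distances along the two legs ((5,3) → (3,4) → (4,3)) gives a lower bound of 3 + 2 = 5 moves.
A route of 5 moves achieves this: (5,3) → (5,4) → (4,4) → (3,4) → (3,3) → (4,3).
Since 5 matches the lower bound, it is optimal.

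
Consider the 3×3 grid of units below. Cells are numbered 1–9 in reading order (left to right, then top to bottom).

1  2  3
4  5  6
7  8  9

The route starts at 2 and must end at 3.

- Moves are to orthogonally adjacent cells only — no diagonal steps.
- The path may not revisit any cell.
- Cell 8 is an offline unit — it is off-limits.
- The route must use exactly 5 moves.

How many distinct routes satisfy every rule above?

Need simple routes of exactly 5 moves from 2 to 3 (Manhattan distance 1, so 2 moves are spent on a detour and 2 undoing it).
Enumerating: 2 1 4 5 6 3.
That gives 1 route.

1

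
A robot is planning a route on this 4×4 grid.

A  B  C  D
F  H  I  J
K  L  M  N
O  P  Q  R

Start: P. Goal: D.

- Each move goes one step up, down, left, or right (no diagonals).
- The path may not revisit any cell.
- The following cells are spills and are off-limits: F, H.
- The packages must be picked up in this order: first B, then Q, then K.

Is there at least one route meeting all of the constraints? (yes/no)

Even ignoring the required order, no revisit-free route from P to D manages to pass through all of B, Q, and K: branching out from P, every path either misses one of them or, having collected them, can no longer reach D without re-entering a cell.

no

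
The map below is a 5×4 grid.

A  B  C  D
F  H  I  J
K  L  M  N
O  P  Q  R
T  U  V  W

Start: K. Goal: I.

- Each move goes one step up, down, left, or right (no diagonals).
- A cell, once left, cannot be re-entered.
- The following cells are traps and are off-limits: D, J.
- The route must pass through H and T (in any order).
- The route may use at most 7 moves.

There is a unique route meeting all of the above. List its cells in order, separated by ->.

K -> O -> T -> U -> P -> L -> H -> I

The 7-move cap with required stops at H, T leaves no slack for detours.
Route from K: down 2 to T, right 1 to U, up 3 to H, right 1 to I — 7 moves in all.
Check: all required cells visited; 7 ≤ 7 moves.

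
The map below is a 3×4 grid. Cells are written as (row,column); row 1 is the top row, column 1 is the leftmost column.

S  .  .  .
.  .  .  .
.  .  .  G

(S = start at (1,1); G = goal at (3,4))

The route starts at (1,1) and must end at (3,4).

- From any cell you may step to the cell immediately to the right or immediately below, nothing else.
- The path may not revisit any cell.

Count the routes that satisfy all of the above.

10

A right/down-only route from (1,1) to (3,4) makes exactly 2 down-moves and 3 right-moves in some order.
With no other constraints that would be C(5,2) = 10 routes.
That gives 10 routes.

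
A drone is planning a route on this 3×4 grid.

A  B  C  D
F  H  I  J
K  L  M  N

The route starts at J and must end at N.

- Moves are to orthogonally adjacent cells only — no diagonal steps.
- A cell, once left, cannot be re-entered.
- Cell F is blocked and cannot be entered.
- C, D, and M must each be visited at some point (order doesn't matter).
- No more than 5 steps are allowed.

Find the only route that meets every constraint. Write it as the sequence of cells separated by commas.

J, D, C, I, M, N

The budget equals the shortest possible length, so every move has to be on a shortest route through the required cells.
Route from J: up 1 to D, left 1 to C, down 2 to M, right 1 to N — 5 moves in all.
Check: all required cells visited; 5 ≤ 5 moves.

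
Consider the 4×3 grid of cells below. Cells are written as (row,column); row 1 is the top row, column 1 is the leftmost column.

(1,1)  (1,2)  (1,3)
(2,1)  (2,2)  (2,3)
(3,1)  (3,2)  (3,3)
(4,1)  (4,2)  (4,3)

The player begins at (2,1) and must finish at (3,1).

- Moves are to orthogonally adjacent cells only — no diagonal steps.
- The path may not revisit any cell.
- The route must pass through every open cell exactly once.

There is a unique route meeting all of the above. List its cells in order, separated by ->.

(2,1) -> (1,1) -> (1,2) -> (1,3) -> (2,3) -> (2,2) -> (3,2) -> (3,3) -> (4,3) -> (4,2) -> (4,1) -> (3,1)

Need to visit all 12 open cells exactly once, starting at (2,1) and ending at (3,1).
Route from (2,1): up 1 to (1,1), right 2 to (1,3), down 1 to (2,3), left 1 to (2,2), down 1 to (3,2), right 1 to (3,3), down 1 to (4,3), left 2 to (4,1), up 1 to (3,1) — 11 moves in all.
Check: all 12 open cells covered.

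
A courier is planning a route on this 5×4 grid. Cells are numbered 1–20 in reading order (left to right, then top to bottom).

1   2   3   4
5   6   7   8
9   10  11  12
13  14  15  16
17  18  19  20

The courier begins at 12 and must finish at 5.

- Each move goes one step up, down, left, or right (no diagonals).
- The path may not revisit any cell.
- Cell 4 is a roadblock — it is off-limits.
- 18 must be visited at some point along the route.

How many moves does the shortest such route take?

Any route passes through 18 somewhere between 12 and 5. Summing Manhattan distances along the two legs (12 → 18 → 5) gives a lower bound of 4 + 4 = 8 moves.
A route of 8 moves achieves this: 12 → 16 → 20 → 19 → 18 → 14 → 10 → 6 → 5.
Since 8 matches the lower bound, it is optimal.

8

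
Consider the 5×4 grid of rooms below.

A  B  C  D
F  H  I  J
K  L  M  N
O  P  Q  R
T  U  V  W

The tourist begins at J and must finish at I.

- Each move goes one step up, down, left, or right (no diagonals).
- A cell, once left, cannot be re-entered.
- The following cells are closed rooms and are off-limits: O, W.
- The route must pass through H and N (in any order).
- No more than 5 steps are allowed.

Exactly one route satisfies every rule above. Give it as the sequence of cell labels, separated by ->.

The budget equals the shortest possible length, so every move has to be on a shortest route through the required cells.
Route from J: down 1 to N, left 2 to L, up 1 to H, right 1 to I — 5 moves in all.
Check: all required cells visited; 5 ≤ 5 moves.

J -> N -> M -> L -> H -> I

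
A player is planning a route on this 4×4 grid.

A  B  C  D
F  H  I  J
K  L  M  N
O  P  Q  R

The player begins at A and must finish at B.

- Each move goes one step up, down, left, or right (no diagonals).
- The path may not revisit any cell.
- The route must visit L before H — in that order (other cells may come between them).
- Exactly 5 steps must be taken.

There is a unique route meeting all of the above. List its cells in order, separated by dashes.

The waypoints must appear in the order L, H, with no cell reused.
Route from A: down 2 to K, right 1 to L, up 2 to B — 5 moves in all.
Check: order respected (L at step 3, H at step 4); 5 moves as required.

A - F - K - L - H - B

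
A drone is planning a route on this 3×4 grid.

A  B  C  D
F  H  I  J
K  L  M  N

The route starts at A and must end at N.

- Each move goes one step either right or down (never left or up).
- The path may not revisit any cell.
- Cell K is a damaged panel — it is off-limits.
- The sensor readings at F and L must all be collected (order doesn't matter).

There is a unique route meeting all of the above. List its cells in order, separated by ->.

A -> F -> H -> L -> M -> N

Moves only go right or down, so the column and row indices never decrease.
Route from A: down to F, right to H, down to L, 2× right (reaching N) — 5 moves in all.
Check: all required cells visited.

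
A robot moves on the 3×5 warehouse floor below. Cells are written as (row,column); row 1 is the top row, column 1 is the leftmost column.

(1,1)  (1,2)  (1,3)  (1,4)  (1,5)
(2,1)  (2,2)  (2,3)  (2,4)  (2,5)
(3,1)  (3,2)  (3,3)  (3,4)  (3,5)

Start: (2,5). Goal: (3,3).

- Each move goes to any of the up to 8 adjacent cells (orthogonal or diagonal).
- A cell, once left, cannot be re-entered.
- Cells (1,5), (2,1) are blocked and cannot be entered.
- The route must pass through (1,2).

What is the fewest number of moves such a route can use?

5

Any route passes through (1,2) somewhere between (2,5) and (3,3). Summing Chebyshev distances along the two legs ((2,5) → (1,2) → (3,3)) gives a lower bound of 3 + 2 = 5 moves.
A route of 5 moves achieves this: (2,5) → (1,4) → (1,3) → (1,2) → (2,2) → (3,3).
Since 5 matches the lower bound, it is optimal.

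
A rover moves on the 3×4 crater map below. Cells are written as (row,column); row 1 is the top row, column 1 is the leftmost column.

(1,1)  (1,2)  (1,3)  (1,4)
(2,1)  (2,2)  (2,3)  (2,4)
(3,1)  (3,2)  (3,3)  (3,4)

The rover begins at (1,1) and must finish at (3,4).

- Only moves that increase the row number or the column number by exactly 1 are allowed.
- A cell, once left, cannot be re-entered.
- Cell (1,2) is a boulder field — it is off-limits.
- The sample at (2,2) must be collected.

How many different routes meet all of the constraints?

A right/down-only route from (1,1) to (3,4) makes exactly 2 down-moves and 3 right-moves in some order.
With no other constraints that would be C(5,2) = 10 routes.
Split at (2,2) and multiply the segment counts (each segment already excludes blocked cells): (1,1)→(2,2): 1; (2,2)→(3,4): 3; product = 3.
That gives 3 routes.

3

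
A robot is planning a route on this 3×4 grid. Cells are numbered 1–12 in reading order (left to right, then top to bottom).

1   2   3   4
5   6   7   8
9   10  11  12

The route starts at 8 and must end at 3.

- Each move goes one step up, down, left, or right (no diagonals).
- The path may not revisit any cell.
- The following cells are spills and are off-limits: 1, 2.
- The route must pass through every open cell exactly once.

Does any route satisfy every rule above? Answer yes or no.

no

Colour the cells like a checkerboard: each orthogonal step flips colour, so a Hamiltonian route alternates colours. Here there are 5 cells of one colour and 5 of the other, with start on the same colour as the goal — the counts and endpoints can't be arranged into an alternating sequence of length 10, so no Hamiltonian route exists.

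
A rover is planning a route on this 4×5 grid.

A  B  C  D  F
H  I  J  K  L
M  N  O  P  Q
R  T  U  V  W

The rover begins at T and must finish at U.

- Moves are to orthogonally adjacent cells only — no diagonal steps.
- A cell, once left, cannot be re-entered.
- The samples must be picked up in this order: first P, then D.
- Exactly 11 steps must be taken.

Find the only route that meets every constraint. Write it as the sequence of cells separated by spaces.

T N O P K D F L Q W V U

The waypoints must appear in the order P, D, with no cell reused.
Route from T: up to N, 2× right (reaching P), 2× up (reaching D), right to F, 3× down (reaching W), 2× left (reaching U) — 11 moves in all.
Check: order respected (P at step 3, D at step 5); 11 moves as required.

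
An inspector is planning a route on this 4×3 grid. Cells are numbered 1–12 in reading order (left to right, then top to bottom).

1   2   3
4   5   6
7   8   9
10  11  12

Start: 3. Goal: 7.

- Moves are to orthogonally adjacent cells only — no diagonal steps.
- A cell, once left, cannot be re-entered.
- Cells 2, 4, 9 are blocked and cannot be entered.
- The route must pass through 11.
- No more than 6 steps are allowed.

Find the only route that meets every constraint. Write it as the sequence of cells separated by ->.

3 -> 6 -> 5 -> 8 -> 11 -> 10 -> 7

The 6-move cap with required stops at 11 leaves no slack for detours.
Route from 3: down 1 to 6, left 1 to 5, down 2 to 11, left 1 to 10, up 1 to 7 — 6 moves in all.
Check: all required cells visited; 6 ≤ 6 moves.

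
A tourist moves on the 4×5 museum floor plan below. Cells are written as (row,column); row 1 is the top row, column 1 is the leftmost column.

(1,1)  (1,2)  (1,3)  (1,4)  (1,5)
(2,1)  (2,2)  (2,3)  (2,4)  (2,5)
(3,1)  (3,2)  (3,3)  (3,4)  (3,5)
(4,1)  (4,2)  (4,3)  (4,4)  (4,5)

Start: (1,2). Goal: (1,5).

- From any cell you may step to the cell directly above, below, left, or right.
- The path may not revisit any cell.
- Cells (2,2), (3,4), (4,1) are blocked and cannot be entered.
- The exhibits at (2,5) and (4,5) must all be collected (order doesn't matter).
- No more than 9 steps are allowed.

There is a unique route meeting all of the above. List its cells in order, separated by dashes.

(1,2) - (1,3) - (2,3) - (3,3) - (4,3) - (4,4) - (4,5) - (3,5) - (2,5) - (1,5)

The budget equals the shortest possible length, so every move has to be on a shortest route through the required cells.
Route from (1,2): right 1 to (1,3), down 3 to (4,3), right 2 to (4,5), up 3 to (1,5) — 9 moves in all.
Check: all required cells visited; 9 ≤ 9 moves.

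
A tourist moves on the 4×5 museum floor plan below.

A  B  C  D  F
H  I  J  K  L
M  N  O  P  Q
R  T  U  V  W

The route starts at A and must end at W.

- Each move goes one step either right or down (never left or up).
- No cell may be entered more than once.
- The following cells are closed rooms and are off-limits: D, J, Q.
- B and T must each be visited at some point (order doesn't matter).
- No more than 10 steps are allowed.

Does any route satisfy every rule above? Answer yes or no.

One route that works: A → B → I → N → T → U → V → W.

yes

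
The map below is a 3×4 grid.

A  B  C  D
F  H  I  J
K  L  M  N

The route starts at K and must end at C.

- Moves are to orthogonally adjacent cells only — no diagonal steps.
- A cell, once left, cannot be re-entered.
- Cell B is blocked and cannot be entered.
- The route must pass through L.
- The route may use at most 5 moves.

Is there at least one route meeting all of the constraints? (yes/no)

One route that works: K → L → H → I → C.

yes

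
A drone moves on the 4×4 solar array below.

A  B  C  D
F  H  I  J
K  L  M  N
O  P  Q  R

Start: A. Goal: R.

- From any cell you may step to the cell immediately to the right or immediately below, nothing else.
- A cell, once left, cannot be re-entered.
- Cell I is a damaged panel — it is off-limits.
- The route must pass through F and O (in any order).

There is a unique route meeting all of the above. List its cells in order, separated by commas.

Moves only go right or down, so the column and row indices never decrease.
Route from A: 3× down (reaching O), 3× right (reaching R) — 6 moves in all.
Check: all required cells visited.

A, F, K, O, P, Q, R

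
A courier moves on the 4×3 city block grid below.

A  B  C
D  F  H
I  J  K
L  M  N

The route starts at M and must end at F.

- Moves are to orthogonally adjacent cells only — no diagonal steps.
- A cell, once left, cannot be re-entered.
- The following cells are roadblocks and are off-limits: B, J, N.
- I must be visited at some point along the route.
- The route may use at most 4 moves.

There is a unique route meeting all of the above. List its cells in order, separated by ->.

Any route must reach I and still end at F within 4 moves, so the order of the required stops is forced.
Route from M: left to L, 2× up (reaching D), right to F — 4 moves in all.
Check: all required cells visited; 4 ≤ 4 moves.

M -> L -> I -> D -> F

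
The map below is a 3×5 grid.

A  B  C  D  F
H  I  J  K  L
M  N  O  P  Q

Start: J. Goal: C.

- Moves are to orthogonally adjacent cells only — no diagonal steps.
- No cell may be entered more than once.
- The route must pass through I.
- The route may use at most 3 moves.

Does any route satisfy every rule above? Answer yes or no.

yes

One route that works: J → I → B → C.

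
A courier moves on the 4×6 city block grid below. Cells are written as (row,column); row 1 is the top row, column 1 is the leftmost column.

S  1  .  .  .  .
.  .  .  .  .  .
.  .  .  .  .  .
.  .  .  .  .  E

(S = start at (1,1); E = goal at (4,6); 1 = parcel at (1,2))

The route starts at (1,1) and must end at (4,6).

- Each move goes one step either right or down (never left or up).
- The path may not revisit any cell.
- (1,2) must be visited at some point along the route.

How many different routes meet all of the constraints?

35

A right/down-only route from (1,1) to (4,6) makes exactly 3 down-moves and 5 right-moves in some order.
With no other constraints that would be C(8,3) = 56 routes.
Split at (1,2) and multiply the segment counts: (1,1)→(1,2): 1; (1,2)→(4,6): 35; product = 35.
That gives 35 routes.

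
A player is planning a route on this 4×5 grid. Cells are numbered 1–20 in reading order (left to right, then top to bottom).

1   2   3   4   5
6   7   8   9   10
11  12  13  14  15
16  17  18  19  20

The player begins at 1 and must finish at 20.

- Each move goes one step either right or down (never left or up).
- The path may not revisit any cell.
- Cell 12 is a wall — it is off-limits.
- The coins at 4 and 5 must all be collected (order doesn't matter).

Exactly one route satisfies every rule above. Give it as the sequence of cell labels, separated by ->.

1 -> 2 -> 3 -> 4 -> 5 -> 10 -> 15 -> 20

Moves only go right or down, so the column and row indices never decrease.
Route from 1: right 4 to 5, down 3 to 20 — 7 moves in all.
Check: all required cells visited.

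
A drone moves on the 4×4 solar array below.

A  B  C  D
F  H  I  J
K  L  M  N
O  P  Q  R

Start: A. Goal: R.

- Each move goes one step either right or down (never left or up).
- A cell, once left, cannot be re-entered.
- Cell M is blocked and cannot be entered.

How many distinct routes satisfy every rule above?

8

A right/down-only route from A to R makes exactly 3 down-moves and 3 right-moves in some order.
With no other constraints that would be C(6,3) = 20 routes.
Subtract routes through each blocked cell (inclusion–exclusion for overlaps): − through M: 12 → 8.
That gives 8 routes.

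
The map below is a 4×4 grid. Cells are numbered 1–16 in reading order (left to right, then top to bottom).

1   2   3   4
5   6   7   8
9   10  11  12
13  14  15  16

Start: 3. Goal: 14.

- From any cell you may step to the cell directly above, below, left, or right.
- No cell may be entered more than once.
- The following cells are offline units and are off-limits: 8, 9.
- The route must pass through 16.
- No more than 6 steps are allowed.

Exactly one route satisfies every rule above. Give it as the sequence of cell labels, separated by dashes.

3 - 7 - 11 - 12 - 16 - 15 - 14

The 6-move cap with required stops at 16 leaves no slack for detours.
Route from 3: 2× down (reaching 11), right to 12, down to 16, 2× left (reaching 14) — 6 moves in all.
Check: all required cells visited; 6 ≤ 6 moves.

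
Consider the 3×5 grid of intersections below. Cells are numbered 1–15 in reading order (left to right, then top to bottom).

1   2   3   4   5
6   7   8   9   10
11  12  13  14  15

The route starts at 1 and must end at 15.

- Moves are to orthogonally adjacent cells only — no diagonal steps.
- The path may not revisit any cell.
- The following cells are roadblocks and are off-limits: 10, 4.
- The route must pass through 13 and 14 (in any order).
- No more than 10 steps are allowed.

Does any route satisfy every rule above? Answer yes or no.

yes

One route that works: 1 → 6 → 11 → 12 → 13 → 14 → 15.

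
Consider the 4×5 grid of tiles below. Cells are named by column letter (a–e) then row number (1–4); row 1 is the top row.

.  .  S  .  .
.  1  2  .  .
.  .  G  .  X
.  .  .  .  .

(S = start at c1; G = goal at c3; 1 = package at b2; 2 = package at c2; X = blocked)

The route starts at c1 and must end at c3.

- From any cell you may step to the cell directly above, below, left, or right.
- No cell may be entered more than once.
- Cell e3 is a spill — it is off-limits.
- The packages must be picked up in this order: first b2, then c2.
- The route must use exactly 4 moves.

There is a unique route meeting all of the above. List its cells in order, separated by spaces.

The waypoints must appear in the order b2, c2, with no cell reused.
Route from c1: left to b1, down to b2, right to c2, down to c3 — 4 moves in all.
Check: order respected (1 at step 2, 2 at step 3); 4 moves as required.

c1 b1 b2 c2 c3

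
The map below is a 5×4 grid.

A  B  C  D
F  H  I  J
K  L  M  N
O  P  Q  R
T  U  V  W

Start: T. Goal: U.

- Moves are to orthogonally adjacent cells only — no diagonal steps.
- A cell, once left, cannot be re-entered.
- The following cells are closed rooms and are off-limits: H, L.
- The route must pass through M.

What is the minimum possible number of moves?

Any route passes through M somewhere between T and U. Summing Manhattan distances along the two legs (T → M → U) gives a lower bound of 4 + 3 = 7 moves.
The shortest route satisfying every rule uses 9 moves: T → O → P → Q → M → N → R → W → V → U.
The bound of 7 isn't tight here; checking systematically, no route of length 7 through 8 satisfies every constraint, so 9 is the minimum.

9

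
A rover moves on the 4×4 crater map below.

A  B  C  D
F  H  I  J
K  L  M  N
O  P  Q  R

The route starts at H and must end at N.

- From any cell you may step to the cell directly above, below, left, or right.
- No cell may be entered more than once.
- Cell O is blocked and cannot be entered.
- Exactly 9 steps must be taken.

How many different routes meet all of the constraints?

15

Need simple routes of exactly 9 moves from H to N (Manhattan distance 3, so 3 moves are spent on a detour and 3 undoing it).
Branch systematically from the start, pruning whenever the remaining move budget drops below the Manhattan distance to N or differs from it in parity. Grouping the completions by first move — via B: 6; via L: 4; via F: 4; via I: 1 — and summing: 6 + 4 + 4 + 1 = 15.
That gives 15 routes.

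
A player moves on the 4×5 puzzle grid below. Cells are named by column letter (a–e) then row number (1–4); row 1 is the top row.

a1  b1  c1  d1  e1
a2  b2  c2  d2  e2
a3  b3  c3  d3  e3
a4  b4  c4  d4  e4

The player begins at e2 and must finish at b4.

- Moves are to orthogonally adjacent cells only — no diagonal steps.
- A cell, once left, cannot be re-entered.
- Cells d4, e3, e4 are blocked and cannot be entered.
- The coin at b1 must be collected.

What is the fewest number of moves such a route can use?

7

Any route passes through b1 somewhere between e2 and b4. Summing Manhattan distances along the two legs (e2 → b1 → b4) gives a lower bound of 4 + 3 = 7 moves.
A route of 7 moves achieves this: e2 → e1 → d1 → c1 → b1 → b2 → b3 → b4.
Since 7 matches the lower bound, it is optimal.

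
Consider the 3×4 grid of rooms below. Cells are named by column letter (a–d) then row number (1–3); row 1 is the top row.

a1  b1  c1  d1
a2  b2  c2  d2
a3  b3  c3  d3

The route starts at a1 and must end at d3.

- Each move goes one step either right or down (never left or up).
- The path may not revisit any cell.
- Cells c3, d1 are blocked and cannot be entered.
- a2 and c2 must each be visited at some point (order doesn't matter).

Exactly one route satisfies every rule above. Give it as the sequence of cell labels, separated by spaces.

a1 a2 b2 c2 d2 d3

Moves only go right or down, so the column and row indices never decrease.
Route from a1: down to a2, 3× right (reaching d2), down to d3 — 5 moves in all.
Check: all required cells visited.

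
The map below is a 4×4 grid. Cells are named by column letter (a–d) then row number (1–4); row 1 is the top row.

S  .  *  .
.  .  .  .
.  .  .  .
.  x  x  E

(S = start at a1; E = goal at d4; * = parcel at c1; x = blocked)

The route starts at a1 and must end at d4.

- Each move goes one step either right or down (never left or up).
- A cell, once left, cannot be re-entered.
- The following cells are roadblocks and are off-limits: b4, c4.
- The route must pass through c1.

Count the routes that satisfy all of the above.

3

A right/down-only route from a1 to d4 makes exactly 3 down-moves and 3 right-moves in some order.
With no other constraints that would be C(6,3) = 20 routes.
Split at c1 and multiply the segment counts (each segment already excludes blocked cells): a1→c1: 1; c1→d4: 3; product = 3.
That gives 3 routes.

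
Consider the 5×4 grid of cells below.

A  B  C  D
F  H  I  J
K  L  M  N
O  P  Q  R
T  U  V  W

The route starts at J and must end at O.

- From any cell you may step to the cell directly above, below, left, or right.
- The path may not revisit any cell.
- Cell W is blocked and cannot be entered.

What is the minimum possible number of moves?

The Manhattan distance from J to O is |2−4| + |4−1| = 5, so at least 5 moves are needed.
A route of 5 moves achieves this: J → N → R → Q → P → O.
Since 5 matches the lower bound, it is optimal.

5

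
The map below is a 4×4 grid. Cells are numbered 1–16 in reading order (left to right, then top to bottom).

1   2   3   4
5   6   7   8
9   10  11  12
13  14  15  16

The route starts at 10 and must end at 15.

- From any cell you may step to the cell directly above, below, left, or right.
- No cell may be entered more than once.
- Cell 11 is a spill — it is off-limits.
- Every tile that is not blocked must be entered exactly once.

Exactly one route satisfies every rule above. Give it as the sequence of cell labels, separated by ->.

10 -> 14 -> 13 -> 9 -> 5 -> 1 -> 2 -> 6 -> 7 -> 3 -> 4 -> 8 -> 12 -> 16 -> 15

Need to visit all 15 open cells exactly once, starting at 10 and ending at 15.
Route from 10: down 1 to 14, left 1 to 13, up 3 to 1, right 1 to 2, down 1 to 6, right 1 to 7, up 1 to 3, right 1 to 4, down 3 to 16, left 1 to 15 — 14 moves in all.
Check: all 15 open cells covered.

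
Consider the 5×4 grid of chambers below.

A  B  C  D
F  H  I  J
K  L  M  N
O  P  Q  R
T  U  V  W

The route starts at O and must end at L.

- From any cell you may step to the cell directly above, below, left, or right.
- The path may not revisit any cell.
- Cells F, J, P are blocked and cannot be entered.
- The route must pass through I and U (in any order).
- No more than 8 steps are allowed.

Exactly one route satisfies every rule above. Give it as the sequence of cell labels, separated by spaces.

Any route must reach I and U and still end at L within 8 moves, so the order of the required stops is forced.
Route from O: down to T, 2× right (reaching V), 3× up (reaching I), left to H, down to L — 8 moves in all.
Check: all required cells visited; 8 ≤ 8 moves.

O T U V Q M I H L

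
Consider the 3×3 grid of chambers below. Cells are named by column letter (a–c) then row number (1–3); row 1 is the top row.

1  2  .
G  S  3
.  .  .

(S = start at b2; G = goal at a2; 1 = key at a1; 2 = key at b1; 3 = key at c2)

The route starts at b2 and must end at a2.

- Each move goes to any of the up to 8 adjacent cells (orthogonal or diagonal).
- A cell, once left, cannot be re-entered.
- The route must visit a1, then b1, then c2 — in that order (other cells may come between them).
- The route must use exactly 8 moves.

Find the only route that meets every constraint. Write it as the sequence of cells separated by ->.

The waypoints must appear in the order a1, b1, c2, with no cell reused.
Route from b2: up-left to a1, 2× right (reaching c1), 2× down (reaching c3), 2× left (reaching a3), up to a2 — 8 moves in all.
Check: order respected (1 at step 1, 2 at step 2, 3 at step 4); 8 moves as required.

b2 -> a1 -> b1 -> c1 -> c2 -> c3 -> b3 -> a3 -> a2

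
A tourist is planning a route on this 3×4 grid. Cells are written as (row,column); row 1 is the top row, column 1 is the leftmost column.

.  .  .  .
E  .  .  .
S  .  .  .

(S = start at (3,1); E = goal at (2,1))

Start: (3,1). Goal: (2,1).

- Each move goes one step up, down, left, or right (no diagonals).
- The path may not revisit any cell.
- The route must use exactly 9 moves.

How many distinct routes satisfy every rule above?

Need simple routes of exactly 9 moves from (3,1) to (2,1) (Manhattan distance 1, so 4 moves are spent on a detour and 4 undoing it).
Branch systematically from the start, pruning whenever the remaining move budget drops below the Manhattan distance to (2,1) or differs from it in parity. Every completion starts via (3,2): 9 (no valid completion starts via (2,1)).
That gives 9 routes.

9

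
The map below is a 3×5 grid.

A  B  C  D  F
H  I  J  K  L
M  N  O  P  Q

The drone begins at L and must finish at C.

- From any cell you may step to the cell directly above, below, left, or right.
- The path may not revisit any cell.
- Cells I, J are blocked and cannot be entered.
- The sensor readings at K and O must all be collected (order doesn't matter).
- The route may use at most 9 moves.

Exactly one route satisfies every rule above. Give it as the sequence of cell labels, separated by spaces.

The budget equals the shortest possible length, so every move has to be on a shortest route through the required cells.
Route from L: left 1 to K, down 1 to P, left 3 to M, up 2 to A, right 2 to C — 9 moves in all.
Check: all required cells visited; 9 ≤ 9 moves.

L K P O N M H A B C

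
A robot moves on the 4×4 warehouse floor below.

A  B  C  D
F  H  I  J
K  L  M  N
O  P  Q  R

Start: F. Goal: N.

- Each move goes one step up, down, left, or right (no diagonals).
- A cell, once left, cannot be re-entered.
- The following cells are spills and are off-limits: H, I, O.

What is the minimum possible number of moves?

The Manhattan distance from F to N is |2−3| + |1−4| = 4, so at least 4 moves are needed.
A route of 4 moves achieves this: F → K → L → M → N.
Since 4 matches the lower bound, it is optimal.

4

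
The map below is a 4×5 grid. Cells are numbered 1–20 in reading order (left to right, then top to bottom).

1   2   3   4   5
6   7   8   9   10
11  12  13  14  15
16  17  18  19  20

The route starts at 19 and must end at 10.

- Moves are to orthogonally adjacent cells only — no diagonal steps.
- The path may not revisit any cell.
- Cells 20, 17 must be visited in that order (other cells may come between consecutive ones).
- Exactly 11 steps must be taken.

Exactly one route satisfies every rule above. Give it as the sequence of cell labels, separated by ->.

19 -> 20 -> 15 -> 14 -> 13 -> 18 -> 17 -> 12 -> 7 -> 8 -> 9 -> 10

The waypoints must appear in the order 20, 17, with no cell reused.
Route from 19: right 1 to 20, up 1 to 15, left 2 to 13, down 1 to 18, left 1 to 17, up 2 to 7, right 3 to 10 — 11 moves in all.
Check: order respected (20 at step 1, 17 at step 6); 11 moves as required.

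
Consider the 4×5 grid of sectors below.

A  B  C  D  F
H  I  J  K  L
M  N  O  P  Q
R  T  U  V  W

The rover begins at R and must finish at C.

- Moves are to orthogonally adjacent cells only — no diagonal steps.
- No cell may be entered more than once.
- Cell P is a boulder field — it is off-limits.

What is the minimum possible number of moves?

The Manhattan distance from R to C is |4−1| + |1−3| = 5, so at least 5 moves are needed.
A route of 5 moves achieves this: R → M → H → A → B → C.
Since 5 matches the lower bound, it is optimal.

5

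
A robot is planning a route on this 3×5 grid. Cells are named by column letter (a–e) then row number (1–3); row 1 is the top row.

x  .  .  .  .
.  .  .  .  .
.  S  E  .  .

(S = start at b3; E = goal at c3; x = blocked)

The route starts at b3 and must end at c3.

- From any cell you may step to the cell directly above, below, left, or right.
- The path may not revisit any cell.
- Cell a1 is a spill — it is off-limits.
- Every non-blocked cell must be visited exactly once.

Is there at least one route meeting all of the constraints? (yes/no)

One route that works: b3 → a3 → a2 → b2 → b1 → c1 → c2 → d2 → d1 → e1 → e2 → e3 → d3 → c3.

yes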